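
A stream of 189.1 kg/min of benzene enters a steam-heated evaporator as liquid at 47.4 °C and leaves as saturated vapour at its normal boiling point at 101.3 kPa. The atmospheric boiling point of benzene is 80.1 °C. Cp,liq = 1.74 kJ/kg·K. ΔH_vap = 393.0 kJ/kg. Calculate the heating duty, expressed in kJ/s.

liquid 47.4→80.1 °C: 56.898 kJ/kg
vaporisation at 80.1 °C: 393 kJ/kg
Δh = 56.898 + 393 = 449.9 kJ/kg
Q = ṁ·Δh = 189.1 kg/min × 449.9 kJ/kg = 85076 kJ/min
|Q| = 1417.9 kW

Q = 1420 kJ/s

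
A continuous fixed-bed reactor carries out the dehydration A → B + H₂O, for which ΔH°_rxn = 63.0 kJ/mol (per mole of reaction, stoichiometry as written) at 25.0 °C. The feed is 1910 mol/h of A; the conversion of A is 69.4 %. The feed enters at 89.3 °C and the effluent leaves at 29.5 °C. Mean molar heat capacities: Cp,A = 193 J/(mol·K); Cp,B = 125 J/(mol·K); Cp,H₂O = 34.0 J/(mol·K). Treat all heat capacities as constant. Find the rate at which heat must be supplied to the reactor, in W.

Extent of reaction ξ = 0.694 × 1910 = 1325.5 mol/h
Reaction term: ξ·ΔH°_rxn = 1325.5 × 63.0 = 83509 kJ/h
Sensible, feed 89.3→25 °C: -23703 kJ/h
Outlet flows (mol/h): A 584.46, B 1325.5, H₂O 1325.5
Sensible, products 25→29.5 °C: 1456 kJ/h
Q = ΔH = 61262 kJ/h = 17.017 kW
Heat supplied = 17017 W

Q_in = 17000 W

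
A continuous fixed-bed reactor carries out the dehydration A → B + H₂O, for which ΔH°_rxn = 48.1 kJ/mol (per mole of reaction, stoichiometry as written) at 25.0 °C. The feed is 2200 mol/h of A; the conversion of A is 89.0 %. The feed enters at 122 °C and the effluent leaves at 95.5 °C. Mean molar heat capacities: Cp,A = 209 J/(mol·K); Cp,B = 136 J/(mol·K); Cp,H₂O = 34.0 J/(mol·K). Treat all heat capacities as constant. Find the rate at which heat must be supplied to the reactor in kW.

Q_in = 21.3 kW

Extent of reaction ξ = 0.890 × 2200 = 1958 mol/h
Reaction term: ξ·ΔH°_rxn = 1958 × 48.1 = 94180 kJ/h
Sensible, feed 122→25 °C: -44601 kJ/h
Outlet flows (mol/h): A 242, B 1958, H₂O 1958
Sensible, products 25→95.5 °C: 27032 kJ/h
Q = ΔH = 76612 kJ/h = 21.281 kW
Heat supplied = 21.281 kW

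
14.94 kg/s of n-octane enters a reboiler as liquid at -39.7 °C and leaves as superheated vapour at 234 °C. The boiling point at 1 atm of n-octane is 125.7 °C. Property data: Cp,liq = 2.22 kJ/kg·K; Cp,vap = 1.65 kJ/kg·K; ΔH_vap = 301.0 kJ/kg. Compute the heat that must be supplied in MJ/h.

liquid -39.7→125.7 °C: 367.19 kJ/kg
vaporisation at 125.7 °C: 301 kJ/kg
vapour 125.7→234 °C: 178.69 kJ/kg
Δh = 367.19 + 301 + 178.69 = 846.88 kJ/kg
Q = ṁ·Δh = 14.94 kg/s × 846.88 kJ/kg = 12652 kJ/s
|Q| = 12652 kW = 45549 MJ/h

Q = 45500 MJ/h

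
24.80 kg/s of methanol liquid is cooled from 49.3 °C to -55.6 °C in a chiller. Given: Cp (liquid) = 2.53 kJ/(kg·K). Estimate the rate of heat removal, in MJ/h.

Q = ṁ·Cp·ΔT = 24.80 × 2.53 × (-55.6 − 49.3) = -6581.8 kJ/s
Cooling duty = 23695 MJ/h

Q_c = 23700 MJ/h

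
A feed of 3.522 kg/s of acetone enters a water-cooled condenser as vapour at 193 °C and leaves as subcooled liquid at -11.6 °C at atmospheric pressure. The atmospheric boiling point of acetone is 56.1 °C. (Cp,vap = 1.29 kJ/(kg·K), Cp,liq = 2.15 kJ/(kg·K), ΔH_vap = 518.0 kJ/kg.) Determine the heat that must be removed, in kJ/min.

Q_c = 178000 kJ/min

vapour 193→56.1 °C: -176.6 kJ/kg
condensation at 56.1 °C: -518 kJ/kg
liquid 56.1→-11.6 °C: -145.56 kJ/kg
Δh = -176.6 + -518 + -145.56 = -840.16 kJ/kg
Q = ṁ·Δh = 3.522 kg/s × -840.16 kJ/kg = -2959 kJ/s
|Q| = 2959 kW = 177540 kJ/min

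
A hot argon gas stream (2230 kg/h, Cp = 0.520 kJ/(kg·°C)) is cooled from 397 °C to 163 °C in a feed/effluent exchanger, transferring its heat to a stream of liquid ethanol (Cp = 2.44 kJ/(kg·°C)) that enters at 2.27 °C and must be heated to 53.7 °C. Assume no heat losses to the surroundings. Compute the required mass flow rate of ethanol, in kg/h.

ṁ_c = 2160 kg/h

Heat released by hot stream: Q = 2230 × 0.520 × (397 − 163) = 271350 kJ/h
Energy balance on cold side (adiabatic exchanger): Q = ṁ_c·Cp_c·(T_c,out − T_c,in)
ṁ_c = 271350 / [2.44 × (53.7 − 2.27)] = 2162.3 kg/h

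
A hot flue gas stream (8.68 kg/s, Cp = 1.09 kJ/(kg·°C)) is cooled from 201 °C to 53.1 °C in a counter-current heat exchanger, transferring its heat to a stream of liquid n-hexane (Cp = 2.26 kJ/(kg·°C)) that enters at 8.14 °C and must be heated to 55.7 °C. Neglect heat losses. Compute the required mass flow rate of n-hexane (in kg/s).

Heat released by hot stream: Q = 8.68 × 1.09 × (201 − 53.1) = 1399.3 kJ/s
Energy balance on cold side (adiabatic exchanger): Q = ṁ_c·Cp_c·(T_c,out − T_c,in)
ṁ_c = 1399.3 / [2.26 × (55.7 − 8.14)] = 13.019 kg/s

ṁ_c = 13.0 kg/s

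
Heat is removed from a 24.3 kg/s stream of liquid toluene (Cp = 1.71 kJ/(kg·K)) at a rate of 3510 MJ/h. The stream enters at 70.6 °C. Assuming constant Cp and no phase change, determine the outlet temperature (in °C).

Q = 3510 MJ/h = 975 kJ/s
ΔT = Q/(ṁ·Cp) = 975/(24.3×1.71) = 23.464 K
T_out = 70.6 − 23.464 = 47.136 °C

T_out = 47.1 °C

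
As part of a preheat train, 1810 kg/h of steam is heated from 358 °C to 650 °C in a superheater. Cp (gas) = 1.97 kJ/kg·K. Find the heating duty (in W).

Q = 289000 W

Q = ṁ·Cp·ΔT = 1810 × 1.97 × (650 − 358) = 1.0412e+06 kJ/h
Converting: 1.0412e+06 / 3600 s = 289.22 kW
Heating duty = 289220 W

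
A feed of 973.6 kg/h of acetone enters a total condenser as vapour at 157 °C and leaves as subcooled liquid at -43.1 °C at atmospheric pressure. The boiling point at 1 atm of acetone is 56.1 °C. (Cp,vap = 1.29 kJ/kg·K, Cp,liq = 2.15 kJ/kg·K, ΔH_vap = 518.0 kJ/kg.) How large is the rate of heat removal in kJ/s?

vapour 157→56.1 °C: -130.16 kJ/kg
condensation at 56.1 °C: -518 kJ/kg
liquid 56.1→-43.1 °C: -213.28 kJ/kg
Δh = -130.16 + -518 + -213.28 = -861.44 kJ/kg
Q = ṁ·Δh = 973.6 kg/h × -861.44 kJ/kg = -838700 kJ/h
|Q| = 232.97 kW

Q_c = 233 kJ/s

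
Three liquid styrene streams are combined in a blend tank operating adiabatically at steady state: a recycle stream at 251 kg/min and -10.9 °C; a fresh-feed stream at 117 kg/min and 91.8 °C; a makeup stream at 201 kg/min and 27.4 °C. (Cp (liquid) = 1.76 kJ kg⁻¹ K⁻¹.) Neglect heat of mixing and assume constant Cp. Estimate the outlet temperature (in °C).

T_out = 23.7 °C

Energy balance with Q = 0: Σ ṁᵢCp,ᵢ(T_out − Tᵢ) = 0
T_out = Σ ṁᵢCp,ᵢTᵢ / Σ ṁᵢCp,ᵢ
      = 23781 / 1001.4 = 23.747 °C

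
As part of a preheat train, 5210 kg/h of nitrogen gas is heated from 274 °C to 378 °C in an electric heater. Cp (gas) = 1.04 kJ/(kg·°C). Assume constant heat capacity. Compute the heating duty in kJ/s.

Q = ṁ·Cp·ΔT = 5210 × 1.04 × (378 − 274) = 563510 kJ/h
Converting: 563510 / 3600 s = 156.53 kW

Q = 157 kJ/s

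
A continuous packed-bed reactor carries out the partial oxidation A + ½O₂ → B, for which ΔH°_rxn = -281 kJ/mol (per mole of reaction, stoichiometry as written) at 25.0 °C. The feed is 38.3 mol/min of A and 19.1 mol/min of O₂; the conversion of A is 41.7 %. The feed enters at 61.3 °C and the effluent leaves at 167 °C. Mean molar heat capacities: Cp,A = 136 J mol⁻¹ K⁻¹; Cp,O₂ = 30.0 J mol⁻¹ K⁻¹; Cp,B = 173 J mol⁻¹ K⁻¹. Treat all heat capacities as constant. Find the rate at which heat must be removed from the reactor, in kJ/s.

Q_out = 63.8 kJ/s

Extent of reaction ξ = 0.417 × 38.3 = 15.971 mol/min
Reaction term: ξ·ΔH°_rxn = 15.971 × -281 = -4487.9 kJ/min
Sensible, feed 61.3→25 °C: -209.88 kJ/min
Outlet flows (mol/min): A 22.329, O₂ 11.114, B 15.971
Sensible, products 25→167 °C: 870.91 kJ/min
Q = ΔH = -3826.8 kJ/min = -63.781 kW
Heat removed = 63.781 kJ/s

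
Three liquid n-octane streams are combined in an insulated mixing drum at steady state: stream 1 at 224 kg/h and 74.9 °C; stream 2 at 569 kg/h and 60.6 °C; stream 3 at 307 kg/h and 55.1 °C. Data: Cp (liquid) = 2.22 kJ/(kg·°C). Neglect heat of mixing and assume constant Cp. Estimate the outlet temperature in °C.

Adiabatic, steady state ⇒ Σ ṁᵢCp,ᵢ(T_out − Tᵢ) = 0
Σ ṁᵢCp,ᵢTᵢ = 224×2.22×74.9 + 569×2.22×60.6 + 307×2.22×55.1 = 151350
Σ ṁᵢCp,ᵢ = 224×2.22 + 569×2.22 + 307×2.22 = 2442
T_out = 151350 / 2442 = 61.977 °C

T_out = 62.0 °C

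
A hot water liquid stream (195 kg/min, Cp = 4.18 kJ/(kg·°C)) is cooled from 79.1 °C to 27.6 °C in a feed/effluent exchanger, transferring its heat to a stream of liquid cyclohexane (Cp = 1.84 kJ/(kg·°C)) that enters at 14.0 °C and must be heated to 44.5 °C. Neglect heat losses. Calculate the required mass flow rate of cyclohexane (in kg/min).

ṁ_c = 748 kg/min

Heat released by hot stream: Q = 195 × 4.18 × (79.1 − 27.6) = 41978 kJ/min
Energy balance on cold side (adiabatic exchanger): Q = ṁ_c·Cp_c·(T_c,out − T_c,in)
ṁ_c = 41978 / [1.84 × (44.5 − 14.0)] = 748 kg/min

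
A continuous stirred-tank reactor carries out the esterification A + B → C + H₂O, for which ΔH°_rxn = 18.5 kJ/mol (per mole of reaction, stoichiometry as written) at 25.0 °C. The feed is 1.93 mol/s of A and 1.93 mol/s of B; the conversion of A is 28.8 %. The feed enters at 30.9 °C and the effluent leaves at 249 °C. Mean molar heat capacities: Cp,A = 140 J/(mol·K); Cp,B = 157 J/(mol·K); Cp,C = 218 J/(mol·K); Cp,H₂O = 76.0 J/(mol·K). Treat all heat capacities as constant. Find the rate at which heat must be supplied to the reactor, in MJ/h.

Q_in = 486 MJ/h

Extent of reaction ξ = 0.288 × 1.93 = 0.55584 mol/s
Reaction term: ξ·ΔH°_rxn = 0.55584 × 18.5 = 10.283 kJ/s
Sensible, feed 30.9→25 °C: -3.3819 kJ/s
Outlet flows (mol/s): A 1.3742, B 1.3742, C 0.55584, H₂O 0.55584
Sensible, products 25→249 °C: 128.03 kJ/s
Q = ΔH = 134.93 kJ/s = 134.93 kW
Heat supplied = 485.74 MJ/h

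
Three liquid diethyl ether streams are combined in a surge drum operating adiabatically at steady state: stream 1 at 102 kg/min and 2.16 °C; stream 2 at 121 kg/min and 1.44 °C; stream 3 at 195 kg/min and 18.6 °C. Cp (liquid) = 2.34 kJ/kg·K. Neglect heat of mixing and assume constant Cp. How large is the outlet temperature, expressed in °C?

Energy balance with Q = 0: Σ ṁᵢCp,ᵢ(T_out − Tᵢ) = 0
T_out = Σ ṁᵢCp,ᵢTᵢ / Σ ṁᵢCp,ᵢ
      = 9410.5 / 978.12 = 9.621 °C

T_out = 9.62 °C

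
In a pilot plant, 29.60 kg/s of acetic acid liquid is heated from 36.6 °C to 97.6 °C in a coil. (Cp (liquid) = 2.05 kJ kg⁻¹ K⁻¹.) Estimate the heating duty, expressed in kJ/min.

Q = ṁ·Cp·ΔT = 29.60 × 2.05 × (97.6 − 36.6) = 3701.5 kJ/s
Heating duty = 222090 kJ/min

Q = 222000 kJ/min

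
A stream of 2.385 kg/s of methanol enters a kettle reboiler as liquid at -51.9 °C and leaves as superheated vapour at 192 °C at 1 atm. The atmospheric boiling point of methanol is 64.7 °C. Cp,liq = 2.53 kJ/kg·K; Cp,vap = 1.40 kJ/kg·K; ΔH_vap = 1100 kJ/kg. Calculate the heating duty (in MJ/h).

Q = 13500 MJ/h

liquid -51.9→64.7 °C: 295 kJ/kg
vaporisation at 64.7 °C: 1100 kJ/kg
vapour 64.7→192 °C: 178.22 kJ/kg
Δh = 295 + 1100 + 178.22 = 1573.2 kJ/kg
Q = ṁ·Δh = 2.385 kg/s × 1573.2 kJ/kg = 3752.1 kJ/s
|Q| = 3752.1 kW = 13508 MJ/h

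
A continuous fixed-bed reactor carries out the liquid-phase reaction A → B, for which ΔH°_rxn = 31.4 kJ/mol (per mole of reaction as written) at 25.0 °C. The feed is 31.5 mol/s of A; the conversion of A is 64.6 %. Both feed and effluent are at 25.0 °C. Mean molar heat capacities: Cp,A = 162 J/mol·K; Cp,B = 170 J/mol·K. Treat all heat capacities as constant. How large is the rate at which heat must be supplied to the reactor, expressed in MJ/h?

Q_in = 2300 MJ/h

Extent of reaction ξ = 0.646 × 31.5 = 20.349 mol/s
Reaction term: ξ·ΔH°_rxn = 20.349 × 31.4 = 638.96 kJ/s
Q = ΔH = 638.96 kJ/s = 638.96 kW
Heat supplied = 2300.3 MJ/h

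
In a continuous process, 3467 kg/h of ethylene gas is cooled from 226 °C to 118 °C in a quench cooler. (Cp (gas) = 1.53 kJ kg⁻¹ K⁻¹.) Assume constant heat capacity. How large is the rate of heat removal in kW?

Q_c = 159 kW

Q = ṁ·Cp·ΔT = 3467 × 1.53 × (118 − 226) = -572890 kJ/h
Converting: 572890 / 3600 s = 159.14 kW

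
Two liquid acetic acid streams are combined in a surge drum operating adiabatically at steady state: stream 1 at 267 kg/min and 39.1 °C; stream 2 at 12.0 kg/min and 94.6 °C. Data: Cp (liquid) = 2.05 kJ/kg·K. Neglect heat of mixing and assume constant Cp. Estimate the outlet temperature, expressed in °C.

T_out = 41.5 °C

No heat crosses the boundary, so H_out = H_in.
Σ ṁᵢCp,ᵢTᵢ = 267×2.05×39.1 + 12.0×2.05×94.6 = 23729
Σ ṁᵢCp,ᵢ = 267×2.05 + 12.0×2.05 = 571.95
T_out = 23729 / 571.95 = 41.487 °C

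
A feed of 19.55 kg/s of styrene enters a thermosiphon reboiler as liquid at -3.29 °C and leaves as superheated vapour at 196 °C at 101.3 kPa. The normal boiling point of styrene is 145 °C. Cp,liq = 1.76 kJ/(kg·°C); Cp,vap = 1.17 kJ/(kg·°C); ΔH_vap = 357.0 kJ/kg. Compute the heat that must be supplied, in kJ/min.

liquid -3.29→145 °C: 260.99 kJ/kg
vaporisation at 145 °C: 357 kJ/kg
vapour 145→196 °C: 59.67 kJ/kg
Δh = 260.99 + 357 + 59.67 = 677.66 kJ/kg
Q = ṁ·Δh = 19.55 kg/s × 677.66 kJ/kg = 13248 kJ/s
|Q| = 13248 kW = 794900 kJ/min

Q = 795000 kJ/min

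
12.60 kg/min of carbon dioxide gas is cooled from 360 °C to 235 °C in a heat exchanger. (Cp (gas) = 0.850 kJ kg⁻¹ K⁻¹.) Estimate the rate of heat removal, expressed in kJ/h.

Q = ṁ·Cp·ΔT = 12.60 × 0.850 × (235 − 360) = -1338.7 kJ/min
Converting: 1338.7 / 60 s = 22.312 kW
Cooling duty = 80325 kJ/h

Q_c = 80300 kJ/h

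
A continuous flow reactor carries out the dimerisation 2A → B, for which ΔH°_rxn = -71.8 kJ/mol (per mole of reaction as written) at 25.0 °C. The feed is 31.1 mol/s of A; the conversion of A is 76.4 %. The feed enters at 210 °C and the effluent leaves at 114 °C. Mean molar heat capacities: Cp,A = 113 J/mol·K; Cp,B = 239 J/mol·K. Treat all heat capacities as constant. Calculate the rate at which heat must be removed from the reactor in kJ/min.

Q_out = 70600 kJ/min

Extent of reaction ξ = 0.764 × 31.1 / 2 = 11.88 mol/s
Reaction term: ξ·ΔH°_rxn = 11.88 × -71.8 = -853 kJ/s
Sensible, feed 210→25 °C: -650.15 kJ/s
Outlet flows (mol/s): A 7.3396, B 11.88
Sensible, products 25→114 °C: 326.52 kJ/s
Q = ΔH = -1176.6 kJ/s = -1176.6 kW
Heat removed = 70598 kJ/min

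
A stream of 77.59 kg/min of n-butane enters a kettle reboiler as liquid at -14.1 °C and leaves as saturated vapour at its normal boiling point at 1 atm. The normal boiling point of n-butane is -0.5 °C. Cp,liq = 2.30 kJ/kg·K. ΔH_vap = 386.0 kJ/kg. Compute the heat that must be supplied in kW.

liquid -14.1→-0.5 °C: 31.28 kJ/kg
vaporisation at -0.5 °C: 386 kJ/kg
Δh = 31.28 + 386 = 417.28 kJ/kg
Q = ṁ·Δh = 77.59 kg/min × 417.28 kJ/kg = 32377 kJ/min
|Q| = 539.61 kW

Q = 540 kW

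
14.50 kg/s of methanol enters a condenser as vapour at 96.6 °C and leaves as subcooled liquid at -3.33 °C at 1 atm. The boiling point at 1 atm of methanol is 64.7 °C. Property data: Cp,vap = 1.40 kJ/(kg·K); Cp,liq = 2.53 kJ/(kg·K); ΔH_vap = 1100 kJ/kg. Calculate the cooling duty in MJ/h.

vapour 96.6→64.7 °C: -44.66 kJ/kg
condensation at 64.7 °C: -1100 kJ/kg
liquid 64.7→-3.33 °C: -172.12 kJ/kg
Δh = -44.66 + -1100 + -172.12 = -1316.8 kJ/kg
Q = ṁ·Δh = 14.50 kg/s × -1316.8 kJ/kg = -19093 kJ/s
|Q| = 19093 kW = 68736 MJ/h

Q_c = 68700 MJ/h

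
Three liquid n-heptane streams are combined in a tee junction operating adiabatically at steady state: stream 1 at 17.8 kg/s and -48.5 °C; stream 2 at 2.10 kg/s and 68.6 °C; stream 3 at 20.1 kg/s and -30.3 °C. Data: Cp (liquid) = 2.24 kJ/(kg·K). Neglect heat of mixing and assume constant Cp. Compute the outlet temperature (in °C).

Adiabatic, steady state ⇒ Σ ṁᵢCp,ᵢ(T_out − Tᵢ) = 0
T_out = Σ ṁᵢCp,ᵢTᵢ / Σ ṁᵢCp,ᵢ
      = -2975.3 / 89.6 = -33.207 °C

T_out = -33.2 °C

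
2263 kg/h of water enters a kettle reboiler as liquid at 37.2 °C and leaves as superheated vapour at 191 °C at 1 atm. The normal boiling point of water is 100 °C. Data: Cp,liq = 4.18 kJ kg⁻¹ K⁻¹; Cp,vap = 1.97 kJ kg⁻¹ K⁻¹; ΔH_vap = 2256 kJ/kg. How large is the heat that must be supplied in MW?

Q = 1.70 MW

liquid 37.2→100 °C: 262.5 kJ/kg
vaporisation at 100 °C: 2256 kJ/kg
vapour 100→191 °C: 179.27 kJ/kg
Δh = 262.5 + 2256 + 179.27 = 2697.8 kJ/kg
Q = ṁ·Δh = 2263 kg/h × 2697.8 kJ/kg = 6.1051e+06 kJ/h
|Q| = 1695.9 kW = 1.6959 MW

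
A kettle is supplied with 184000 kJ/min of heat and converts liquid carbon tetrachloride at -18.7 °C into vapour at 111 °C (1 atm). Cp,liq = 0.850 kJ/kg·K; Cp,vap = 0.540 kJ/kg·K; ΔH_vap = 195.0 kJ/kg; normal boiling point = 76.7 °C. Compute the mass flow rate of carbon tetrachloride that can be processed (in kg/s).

ṁ = 10.4 kg/s

Δh = 0.850×(76.7−-18.7) + 195.0 + 0.540×(111−76.7) = 294.61 kJ/kg
Q = 184000 kJ/min = 3066.7 kJ/s = 3066.7 kJ/s
ṁ = Q/Δh = 3066.7 / 294.61 = 10.409 kg/s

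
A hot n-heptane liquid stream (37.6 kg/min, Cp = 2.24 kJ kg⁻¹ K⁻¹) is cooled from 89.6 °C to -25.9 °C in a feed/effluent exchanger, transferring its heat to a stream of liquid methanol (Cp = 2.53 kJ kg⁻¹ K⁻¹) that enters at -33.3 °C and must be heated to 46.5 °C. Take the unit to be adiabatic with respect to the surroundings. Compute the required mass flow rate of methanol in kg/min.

ṁ_c = 48.2 kg/min

Heat released by hot stream: Q = 37.6 × 2.24 × (89.6 − -25.9) = 9727.9 kJ/min
Energy balance on cold side (adiabatic exchanger): Q = ṁ_c·Cp_c·(T_c,out − T_c,in)
ṁ_c = 9727.9 / [2.53 × (46.5 − -33.3)] = 48.183 kg/min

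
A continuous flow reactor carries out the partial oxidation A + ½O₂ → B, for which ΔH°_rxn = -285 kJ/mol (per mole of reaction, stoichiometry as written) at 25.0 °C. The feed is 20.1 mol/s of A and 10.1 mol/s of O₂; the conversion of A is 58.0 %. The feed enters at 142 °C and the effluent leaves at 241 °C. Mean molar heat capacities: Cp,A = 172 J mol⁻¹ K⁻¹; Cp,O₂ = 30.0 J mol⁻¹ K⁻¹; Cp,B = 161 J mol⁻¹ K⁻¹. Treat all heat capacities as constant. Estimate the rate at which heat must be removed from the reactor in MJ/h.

Extent of reaction ξ = 0.580 × 20.1 = 11.658 mol/s
Reaction term: ξ·ΔH°_rxn = 11.658 × -285 = -3322.5 kJ/s
Sensible, feed 142→25 °C: -439.94 kJ/s
Outlet flows (mol/s): A 8.442, O₂ 4.271, B 11.658
Sensible, products 25→241 °C: 746.73 kJ/s
Q = ΔH = -3015.7 kJ/s = -3015.7 kW
Heat removed = 10857 MJ/h

Q_out = 10900 MJ/h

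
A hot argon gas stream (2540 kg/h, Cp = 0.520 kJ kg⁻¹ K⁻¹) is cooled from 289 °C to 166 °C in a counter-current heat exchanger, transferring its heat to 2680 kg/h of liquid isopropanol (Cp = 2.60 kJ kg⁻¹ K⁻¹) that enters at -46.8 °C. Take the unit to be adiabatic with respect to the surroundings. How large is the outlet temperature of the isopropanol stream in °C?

T_c,out = -23.5 °C

Heat released by hot stream: Q = 2540 × 0.520 × (289 − 166) = 162460 kJ/h
Energy balance on cold side (adiabatic exchanger): Q = ṁ_c·Cp_c·(T_c,out − T_c,in)
T_c,out = -46.8 + 162460/(2680 × 2.60) = -23.485 °C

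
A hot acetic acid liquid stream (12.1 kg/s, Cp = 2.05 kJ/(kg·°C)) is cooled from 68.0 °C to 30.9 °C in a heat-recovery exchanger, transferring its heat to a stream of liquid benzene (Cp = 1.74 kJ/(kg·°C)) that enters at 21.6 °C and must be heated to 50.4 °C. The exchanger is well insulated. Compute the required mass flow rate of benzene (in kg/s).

Heat released by hot stream: Q = 12.1 × 2.05 × (68.0 − 30.9) = 920.27 kJ/s
Energy balance on cold side (adiabatic exchanger): Q = ṁ_c·Cp_c·(T_c,out − T_c,in)
ṁ_c = 920.27 / [1.74 × (50.4 − 21.6)] = 18.364 kg/s

ṁ_c = 18.4 kg/s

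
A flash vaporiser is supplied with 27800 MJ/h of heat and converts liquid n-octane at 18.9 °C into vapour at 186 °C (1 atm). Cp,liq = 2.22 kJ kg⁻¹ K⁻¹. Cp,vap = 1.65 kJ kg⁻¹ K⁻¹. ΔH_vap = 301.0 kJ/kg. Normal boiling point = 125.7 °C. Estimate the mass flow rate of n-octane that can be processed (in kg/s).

Δh = 2.22×(125.7−18.9) + 301.0 + 1.65×(186−125.7) = 637.59 kJ/kg
Q = 27800 MJ/h = 7722.2 kJ/s = 7722.2 kJ/s
ṁ = Q/Δh = 7722.2 / 637.59 = 12.112 kg/s

ṁ = 12.1 kg/s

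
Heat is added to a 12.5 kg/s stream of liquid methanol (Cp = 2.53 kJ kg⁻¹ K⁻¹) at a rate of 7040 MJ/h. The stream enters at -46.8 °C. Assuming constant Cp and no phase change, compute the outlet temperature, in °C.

Q = 7040 MJ/h = 1955.6 kJ/s
ΔT = Q/(ṁ·Cp) = 1955.6/(12.5×2.53) = 61.836 K
T_out = -46.8 + 61.836 = 15.036 °C

T_out = 15.0 °C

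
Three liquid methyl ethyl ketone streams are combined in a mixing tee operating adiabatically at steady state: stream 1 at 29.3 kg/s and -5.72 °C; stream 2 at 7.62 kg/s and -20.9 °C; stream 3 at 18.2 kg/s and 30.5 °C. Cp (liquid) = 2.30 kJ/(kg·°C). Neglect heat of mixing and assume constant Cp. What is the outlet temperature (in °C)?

T_out = 4.14 °C

Adiabatic, steady state ⇒ Σ ṁᵢCp,ᵢ(T_out − Tᵢ) = 0
T_out = Σ ṁᵢCp,ᵢTᵢ / Σ ṁᵢCp,ᵢ
      = 524.97 / 126.78 = 4.1409 °C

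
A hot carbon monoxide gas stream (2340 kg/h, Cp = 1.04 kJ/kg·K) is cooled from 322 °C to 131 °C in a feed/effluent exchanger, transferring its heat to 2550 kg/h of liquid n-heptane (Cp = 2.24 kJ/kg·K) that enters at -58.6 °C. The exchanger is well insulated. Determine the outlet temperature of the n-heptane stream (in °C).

T_c,out = 22.8 °C

Heat released by hot stream: Q = 2340 × 1.04 × (322 − 131) = 464820 kJ/h
Energy balance on cold side (adiabatic exchanger): Q = ṁ_c·Cp_c·(T_c,out − T_c,in)
T_c,out = -58.6 + 464820/(2550 × 2.24) = 22.776 °C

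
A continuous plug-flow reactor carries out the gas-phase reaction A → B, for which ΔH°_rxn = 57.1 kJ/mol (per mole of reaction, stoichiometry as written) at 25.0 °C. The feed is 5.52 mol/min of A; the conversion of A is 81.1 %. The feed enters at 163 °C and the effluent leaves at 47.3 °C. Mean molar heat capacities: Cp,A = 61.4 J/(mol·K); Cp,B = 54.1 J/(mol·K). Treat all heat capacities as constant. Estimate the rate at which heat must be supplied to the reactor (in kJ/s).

Q_in = 3.59 kJ/s

Extent of reaction ξ = 0.811 × 5.52 = 4.4767 mol/min
Reaction term: ξ·ΔH°_rxn = 4.4767 × 57.1 = 255.62 kJ/min
Sensible, feed 163→25 °C: -46.772 kJ/min
Outlet flows (mol/min): A 1.0433, B 4.4767
Sensible, products 25→47.3 °C: 6.8293 kJ/min
Q = ΔH = 215.68 kJ/min = 3.5946 kW
Heat supplied = 3.5946 kJ/s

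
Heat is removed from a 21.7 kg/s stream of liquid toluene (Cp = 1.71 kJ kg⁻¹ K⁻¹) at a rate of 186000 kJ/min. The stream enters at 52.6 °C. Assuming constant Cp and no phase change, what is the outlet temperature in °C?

Q = 186000 kJ/min = 3100 kJ/s
ΔT = Q/(ṁ·Cp) = 3100/(21.7×1.71) = 83.542 K
T_out = 52.6 − 83.542 = -30.942 °C

T_out = -30.9 °C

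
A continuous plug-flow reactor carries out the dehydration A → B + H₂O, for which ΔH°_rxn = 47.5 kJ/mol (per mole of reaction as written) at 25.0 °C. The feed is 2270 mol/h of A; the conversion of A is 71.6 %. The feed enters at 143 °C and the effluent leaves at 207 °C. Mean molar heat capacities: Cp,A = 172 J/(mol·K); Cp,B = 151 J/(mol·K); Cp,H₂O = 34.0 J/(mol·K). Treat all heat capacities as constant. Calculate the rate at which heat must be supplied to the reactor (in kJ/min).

Extent of reaction ξ = 0.716 × 2270 = 1625.3 mol/h
Reaction term: ξ·ΔH°_rxn = 1625.3 × 47.5 = 77203 kJ/h
Sensible, feed 143→25 °C: -46072 kJ/h
Outlet flows (mol/h): A 644.68, B 1625.3, H₂O 1625.3
Sensible, products 25→207 °C: 74906 kJ/h
Q = ΔH = 106040 kJ/h = 29.455 kW
Heat supplied = 1767.3 kJ/min

Q_in = 1770 kJ/min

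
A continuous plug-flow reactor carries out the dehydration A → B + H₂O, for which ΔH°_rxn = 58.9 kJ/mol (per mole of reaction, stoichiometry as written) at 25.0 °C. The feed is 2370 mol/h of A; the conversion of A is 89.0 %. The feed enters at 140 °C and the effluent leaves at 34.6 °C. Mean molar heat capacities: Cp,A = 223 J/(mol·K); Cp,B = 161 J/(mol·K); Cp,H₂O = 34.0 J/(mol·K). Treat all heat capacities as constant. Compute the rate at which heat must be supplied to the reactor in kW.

Q_in = 18.9 kW

Extent of reaction ξ = 0.890 × 2370 = 2109.3 mol/h
Reaction term: ξ·ΔH°_rxn = 2109.3 × 58.9 = 124240 kJ/h
Sensible, feed 140→25 °C: -60779 kJ/h
Outlet flows (mol/h): A 260.7, B 2109.3, H₂O 2109.3
Sensible, products 25→34.6 °C: 4506.7 kJ/h
Q = ΔH = 67966 kJ/h = 18.879 kW
Heat supplied = 18.879 kW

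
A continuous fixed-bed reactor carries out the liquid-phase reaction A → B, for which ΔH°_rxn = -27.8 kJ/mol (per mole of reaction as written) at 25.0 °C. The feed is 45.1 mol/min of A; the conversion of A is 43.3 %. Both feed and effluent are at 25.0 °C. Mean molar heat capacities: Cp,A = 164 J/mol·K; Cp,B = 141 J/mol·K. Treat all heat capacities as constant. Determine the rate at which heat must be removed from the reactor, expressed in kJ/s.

Extent of reaction ξ = 0.433 × 45.1 = 19.528 mol/min
Reaction term: ξ·ΔH°_rxn = 19.528 × -27.8 = -542.89 kJ/min
Q = ΔH = -542.89 kJ/min = -9.0481 kW
Heat removed = 9.0481 kJ/s

Q_out = 9.05 kJ/s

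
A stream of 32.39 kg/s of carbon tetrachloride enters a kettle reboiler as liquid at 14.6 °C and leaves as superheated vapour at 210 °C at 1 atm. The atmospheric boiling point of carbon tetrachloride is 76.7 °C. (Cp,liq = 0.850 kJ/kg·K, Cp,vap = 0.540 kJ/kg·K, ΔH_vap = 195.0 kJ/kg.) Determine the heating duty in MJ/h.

Q = 37300 MJ/h

liquid 14.6→76.7 °C: 52.785 kJ/kg
vaporisation at 76.7 °C: 195 kJ/kg
vapour 76.7→210 °C: 71.982 kJ/kg
Δh = 52.785 + 195 + 71.982 = 319.77 kJ/kg
Q = ṁ·Δh = 32.39 kg/s × 319.77 kJ/kg = 10357 kJ/s
|Q| = 10357 kW = 37286 MJ/h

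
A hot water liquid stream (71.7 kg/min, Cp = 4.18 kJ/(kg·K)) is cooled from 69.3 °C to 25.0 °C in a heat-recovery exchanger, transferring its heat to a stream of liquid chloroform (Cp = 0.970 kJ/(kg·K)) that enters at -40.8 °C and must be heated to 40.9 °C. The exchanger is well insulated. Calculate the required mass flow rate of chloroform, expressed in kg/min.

ṁ_c = 168 kg/min

Heat released by hot stream: Q = 71.7 × 4.18 × (69.3 − 25.0) = 13277 kJ/min
Energy balance on cold side (adiabatic exchanger): Q = ṁ_c·Cp_c·(T_c,out − T_c,in)
ṁ_c = 13277 / [0.970 × (40.9 − -40.8)] = 167.53 kg/min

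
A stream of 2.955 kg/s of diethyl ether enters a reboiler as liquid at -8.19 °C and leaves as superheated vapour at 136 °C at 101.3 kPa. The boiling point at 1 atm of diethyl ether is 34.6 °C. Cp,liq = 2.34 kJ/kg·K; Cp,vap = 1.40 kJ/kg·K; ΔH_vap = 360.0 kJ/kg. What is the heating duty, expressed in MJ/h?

Q = 6410 MJ/h

liquid -8.19→34.6 °C: 100.13 kJ/kg
vaporisation at 34.6 °C: 360 kJ/kg
vapour 34.6→136 °C: 141.96 kJ/kg
Δh = 100.13 + 360 + 141.96 = 602.09 kJ/kg
Q = ṁ·Δh = 2.955 kg/s × 602.09 kJ/kg = 1779.2 kJ/s
|Q| = 1779.2 kW = 6405 MJ/h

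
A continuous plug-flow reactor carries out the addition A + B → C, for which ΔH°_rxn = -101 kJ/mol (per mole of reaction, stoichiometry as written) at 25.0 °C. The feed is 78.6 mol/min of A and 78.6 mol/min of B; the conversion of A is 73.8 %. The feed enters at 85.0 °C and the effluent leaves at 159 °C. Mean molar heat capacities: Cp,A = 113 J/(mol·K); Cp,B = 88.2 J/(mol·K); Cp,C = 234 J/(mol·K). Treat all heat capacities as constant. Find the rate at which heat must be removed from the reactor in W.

Extent of reaction ξ = 0.738 × 78.6 = 58.007 mol/min
Reaction term: ξ·ΔH°_rxn = 58.007 × -101 = -5858.7 kJ/min
Sensible, feed 85.0→25 °C: -948.86 kJ/min
Outlet flows (mol/min): A 20.593, B 20.593, C 58.007
Sensible, products 25→159 °C: 2374.1 kJ/min
Q = ΔH = -4433.5 kJ/min = -73.891 kW
Heat removed = 73891 W

Q_out = 73900 W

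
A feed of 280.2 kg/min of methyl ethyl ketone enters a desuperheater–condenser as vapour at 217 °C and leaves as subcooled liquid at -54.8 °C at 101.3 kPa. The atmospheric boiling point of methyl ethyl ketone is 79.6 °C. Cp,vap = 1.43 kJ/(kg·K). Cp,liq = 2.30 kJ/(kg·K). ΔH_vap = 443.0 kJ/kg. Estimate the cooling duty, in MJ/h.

vapour 217→79.6 °C: -196.48 kJ/kg
condensation at 79.6 °C: -443 kJ/kg
liquid 79.6→-54.8 °C: -309.12 kJ/kg
Δh = -196.48 + -443 + -309.12 = -948.6 kJ/kg
Q = ṁ·Δh = 280.2 kg/min × -948.6 kJ/kg = -265800 kJ/min
|Q| = 4430 kW = 15948 MJ/h

Q_c = 15900 MJ/h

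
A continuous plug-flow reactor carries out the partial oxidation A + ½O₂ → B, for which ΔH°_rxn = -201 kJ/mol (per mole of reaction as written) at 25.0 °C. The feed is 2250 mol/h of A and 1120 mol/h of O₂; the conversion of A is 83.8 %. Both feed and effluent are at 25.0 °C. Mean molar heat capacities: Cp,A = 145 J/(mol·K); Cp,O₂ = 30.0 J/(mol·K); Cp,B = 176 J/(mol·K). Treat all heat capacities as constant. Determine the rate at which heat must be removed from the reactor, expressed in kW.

Extent of reaction ξ = 0.838 × 2250 = 1885.5 mol/h
Reaction term: ξ·ΔH°_rxn = 1885.5 × -201 = -378990 kJ/h
Q = ΔH = -378990 kJ/h = -105.27 kW
Heat removed = 105.27 kW

Q_out = 105 kW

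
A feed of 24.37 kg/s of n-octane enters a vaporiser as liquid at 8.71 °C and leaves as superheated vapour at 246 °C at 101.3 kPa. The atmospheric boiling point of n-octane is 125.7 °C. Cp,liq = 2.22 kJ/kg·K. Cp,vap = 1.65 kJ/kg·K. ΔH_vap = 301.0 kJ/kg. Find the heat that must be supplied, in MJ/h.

liquid 8.71→125.7 °C: 259.72 kJ/kg
vaporisation at 125.7 °C: 301 kJ/kg
vapour 125.7→246 °C: 198.49 kJ/kg
Δh = 259.72 + 301 + 198.49 = 759.21 kJ/kg
Q = ṁ·Δh = 24.37 kg/s × 759.21 kJ/kg = 18502 kJ/s
|Q| = 18502 kW = 66607 MJ/h

Q = 66600 MJ/h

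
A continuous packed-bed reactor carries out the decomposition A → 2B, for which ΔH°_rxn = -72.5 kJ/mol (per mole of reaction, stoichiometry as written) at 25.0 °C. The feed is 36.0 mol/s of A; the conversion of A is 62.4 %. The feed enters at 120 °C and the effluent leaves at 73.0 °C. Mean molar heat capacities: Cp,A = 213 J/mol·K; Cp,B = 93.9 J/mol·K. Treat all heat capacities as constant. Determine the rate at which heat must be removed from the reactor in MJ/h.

Extent of reaction ξ = 0.624 × 36.0 = 22.464 mol/s
Reaction term: ξ·ΔH°_rxn = 22.464 × -72.5 = -1628.6 kJ/s
Sensible, feed 120→25 °C: -728.46 kJ/s
Outlet flows (mol/s): A 13.536, B 44.928
Sensible, products 25→73.0 °C: 340.89 kJ/s
Q = ΔH = -2016.2 kJ/s = -2016.2 kW
Heat removed = 7258.4 MJ/h

Q_out = 7260 MJ/h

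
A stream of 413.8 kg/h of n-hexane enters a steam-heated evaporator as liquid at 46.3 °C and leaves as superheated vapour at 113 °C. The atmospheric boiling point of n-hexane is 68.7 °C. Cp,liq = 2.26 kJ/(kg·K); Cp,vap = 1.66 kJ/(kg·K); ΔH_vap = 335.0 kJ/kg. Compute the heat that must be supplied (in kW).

Q = 52.8 kW

liquid 46.3→68.7 °C: 50.624 kJ/kg
vaporisation at 68.7 °C: 335 kJ/kg
vapour 68.7→113 °C: 73.538 kJ/kg
Δh = 50.624 + 335 + 73.538 = 459.16 kJ/kg
Q = ṁ·Δh = 413.8 kg/h × 459.16 kJ/kg = 190000 kJ/h
|Q| = 52.778 kW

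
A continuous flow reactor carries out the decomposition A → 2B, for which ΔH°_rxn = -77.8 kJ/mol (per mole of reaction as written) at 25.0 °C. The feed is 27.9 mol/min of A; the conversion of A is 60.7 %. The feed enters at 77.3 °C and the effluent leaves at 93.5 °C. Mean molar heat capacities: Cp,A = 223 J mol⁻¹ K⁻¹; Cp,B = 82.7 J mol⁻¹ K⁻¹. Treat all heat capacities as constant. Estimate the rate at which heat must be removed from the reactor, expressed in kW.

Extent of reaction ξ = 0.607 × 27.9 = 16.935 mol/min
Reaction term: ξ·ΔH°_rxn = 16.935 × -77.8 = -1317.6 kJ/min
Sensible, feed 77.3→25 °C: -325.39 kJ/min
Outlet flows (mol/min): A 10.965, B 33.871
Sensible, products 25→93.5 °C: 359.37 kJ/min
Q = ΔH = -1283.6 kJ/min = -21.393 kW
Heat removed = 21.393 kW

Q_out = 21.4 kW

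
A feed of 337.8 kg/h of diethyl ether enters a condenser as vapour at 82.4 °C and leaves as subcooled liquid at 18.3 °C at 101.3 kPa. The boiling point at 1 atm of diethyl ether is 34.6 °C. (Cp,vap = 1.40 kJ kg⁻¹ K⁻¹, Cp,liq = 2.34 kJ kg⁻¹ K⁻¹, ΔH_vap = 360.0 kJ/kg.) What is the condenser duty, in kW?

vapour 82.4→34.6 °C: -66.92 kJ/kg
condensation at 34.6 °C: -360 kJ/kg
liquid 34.6→18.3 °C: -38.142 kJ/kg
Δh = -66.92 + -360 + -38.142 = -465.06 kJ/kg
Q = ṁ·Δh = 337.8 kg/h × -465.06 kJ/kg = -157100 kJ/h
|Q| = 43.638 kW

Q_c = 43.6 kW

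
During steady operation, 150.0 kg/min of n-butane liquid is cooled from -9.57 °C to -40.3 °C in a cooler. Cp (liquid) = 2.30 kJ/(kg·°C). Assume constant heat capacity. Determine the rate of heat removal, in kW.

Q_c = 177 kW

Q = ṁ·Cp·ΔT = 150.0 × 2.30 × (-40.3 − -9.57) = -10602 kJ/min
Converting: 10602 / 60 s = 176.7 kW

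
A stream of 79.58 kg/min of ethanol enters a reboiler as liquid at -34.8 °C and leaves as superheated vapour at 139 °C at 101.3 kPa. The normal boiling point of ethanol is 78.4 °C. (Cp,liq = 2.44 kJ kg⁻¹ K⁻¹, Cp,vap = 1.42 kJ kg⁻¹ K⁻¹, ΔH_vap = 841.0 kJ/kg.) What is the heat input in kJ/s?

Q = 1600 kJ/s

liquid -34.8→78.4 °C: 276.21 kJ/kg
vaporisation at 78.4 °C: 841 kJ/kg
vapour 78.4→139 °C: 86.052 kJ/kg
Δh = 276.21 + 841 + 86.052 = 1203.3 kJ/kg
Q = ṁ·Δh = 79.58 kg/min × 1203.3 kJ/kg = 95755 kJ/min
|Q| = 1595.9 kW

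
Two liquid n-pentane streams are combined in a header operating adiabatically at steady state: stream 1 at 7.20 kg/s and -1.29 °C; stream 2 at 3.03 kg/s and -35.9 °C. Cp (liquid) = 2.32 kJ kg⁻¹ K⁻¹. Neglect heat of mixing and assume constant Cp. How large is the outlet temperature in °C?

No heat crosses the boundary, so H_out = H_in.
T_out = Σ ṁᵢCp,ᵢTᵢ / Σ ṁᵢCp,ᵢ
      = -273.91 / 23.734 = -11.541 °C

T_out = -11.5 °C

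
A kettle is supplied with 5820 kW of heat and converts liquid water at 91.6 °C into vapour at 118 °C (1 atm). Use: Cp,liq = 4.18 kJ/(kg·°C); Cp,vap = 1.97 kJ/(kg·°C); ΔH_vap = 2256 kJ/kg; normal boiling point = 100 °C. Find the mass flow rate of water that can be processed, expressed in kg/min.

ṁ = 150 kg/min

Δh = 4.18×(100−91.6) + 2256 + 1.97×(118−100) = 2326.6 kJ/kg
Q = 5820 kW = 5820 kJ/s = 349200 kJ/min
ṁ = Q/Δh = 349200 / 2326.6 = 150.09 kg/min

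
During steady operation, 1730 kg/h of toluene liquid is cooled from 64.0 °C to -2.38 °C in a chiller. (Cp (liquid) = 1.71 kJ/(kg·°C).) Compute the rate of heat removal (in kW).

Q = ṁ·Cp·ΔT = 1730 × 1.71 × (-2.38 − 64.0) = -196370 kJ/h
Converting: 196370 / 3600 s = 54.548 kW

Q_c = 54.5 kW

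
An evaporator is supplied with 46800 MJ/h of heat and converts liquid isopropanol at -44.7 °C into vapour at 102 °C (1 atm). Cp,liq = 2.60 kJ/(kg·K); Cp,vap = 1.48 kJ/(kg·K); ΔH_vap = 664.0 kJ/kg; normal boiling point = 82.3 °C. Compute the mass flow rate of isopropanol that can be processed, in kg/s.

ṁ = 12.7 kg/s

Δh = 2.60×(82.3−-44.7) + 664.0 + 1.48×(102−82.3) = 1023.4 kJ/kg
Q = 46800 MJ/h = 13000 kJ/s = 13000 kJ/s
ṁ = Q/Δh = 13000 / 1023.4 = 12.703 kg/s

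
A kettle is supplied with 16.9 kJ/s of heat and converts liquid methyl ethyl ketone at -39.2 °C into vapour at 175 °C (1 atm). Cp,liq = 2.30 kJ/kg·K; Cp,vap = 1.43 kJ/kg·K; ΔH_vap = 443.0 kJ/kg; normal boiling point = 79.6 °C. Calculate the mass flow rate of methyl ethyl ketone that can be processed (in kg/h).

Δh = 2.30×(79.6−-39.2) + 443.0 + 1.43×(175−79.6) = 852.66 kJ/kg
Q = 16.9 kJ/s = 16.9 kJ/s = 60840 kJ/h
ṁ = Q/Δh = 60840 / 852.66 = 71.353 kg/h

ṁ = 71.4 kg/h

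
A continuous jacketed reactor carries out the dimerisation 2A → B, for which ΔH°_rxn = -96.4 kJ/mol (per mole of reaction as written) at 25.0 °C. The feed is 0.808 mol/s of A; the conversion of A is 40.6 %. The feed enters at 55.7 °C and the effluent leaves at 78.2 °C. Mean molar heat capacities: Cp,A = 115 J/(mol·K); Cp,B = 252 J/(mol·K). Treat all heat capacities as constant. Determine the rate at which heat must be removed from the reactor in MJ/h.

Q_out = 48.7 MJ/h

Extent of reaction ξ = 0.406 × 0.808 / 2 = 0.16402 mol/s
Reaction term: ξ·ΔH°_rxn = 0.16402 × -96.4 = -15.812 kJ/s
Sensible, feed 55.7→25 °C: -2.8526 kJ/s
Outlet flows (mol/s): A 0.47995, B 0.16402
Sensible, products 25→78.2 °C: 5.1353 kJ/s
Q = ΔH = -13.529 kJ/s = -13.529 kW
Heat removed = 48.705 MJ/h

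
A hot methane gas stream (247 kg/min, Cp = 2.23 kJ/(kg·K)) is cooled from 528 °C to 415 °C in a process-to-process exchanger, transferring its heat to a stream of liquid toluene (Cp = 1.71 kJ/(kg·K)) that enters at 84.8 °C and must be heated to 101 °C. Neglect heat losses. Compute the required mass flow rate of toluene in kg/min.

Heat released by hot stream: Q = 247 × 2.23 × (528 − 415) = 62242 kJ/min
Energy balance on cold side (adiabatic exchanger): Q = ṁ_c·Cp_c·(T_c,out − T_c,in)
ṁ_c = 62242 / [1.71 × (101 − 84.8)] = 2246.8 kg/min

ṁ_c = 2250 kg/min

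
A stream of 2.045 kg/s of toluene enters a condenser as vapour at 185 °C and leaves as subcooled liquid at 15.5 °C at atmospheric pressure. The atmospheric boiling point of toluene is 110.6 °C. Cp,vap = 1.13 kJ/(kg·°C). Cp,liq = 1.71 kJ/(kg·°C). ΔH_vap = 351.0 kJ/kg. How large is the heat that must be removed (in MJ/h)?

Q_c = 4400 MJ/h

vapour 185→110.6 °C: -84.072 kJ/kg
condensation at 110.6 °C: -351 kJ/kg
liquid 110.6→15.5 °C: -162.62 kJ/kg
Δh = -84.072 + -351 + -162.62 = -597.69 kJ/kg
Q = ṁ·Δh = 2.045 kg/s × -597.69 kJ/kg = -1222.3 kJ/s
|Q| = 1222.3 kW = 4400.2 MJ/h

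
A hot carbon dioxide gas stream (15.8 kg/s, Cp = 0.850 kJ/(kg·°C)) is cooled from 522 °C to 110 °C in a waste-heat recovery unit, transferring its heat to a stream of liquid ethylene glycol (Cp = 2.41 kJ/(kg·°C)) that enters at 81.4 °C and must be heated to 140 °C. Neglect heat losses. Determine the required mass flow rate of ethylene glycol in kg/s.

Heat released by hot stream: Q = 15.8 × 0.850 × (522 − 110) = 5533.2 kJ/s
Energy balance on cold side (adiabatic exchanger): Q = ṁ_c·Cp_c·(T_c,out − T_c,in)
ṁ_c = 5533.2 / [2.41 × (140 − 81.4)] = 39.179 kg/s

ṁ_c = 39.2 kg/s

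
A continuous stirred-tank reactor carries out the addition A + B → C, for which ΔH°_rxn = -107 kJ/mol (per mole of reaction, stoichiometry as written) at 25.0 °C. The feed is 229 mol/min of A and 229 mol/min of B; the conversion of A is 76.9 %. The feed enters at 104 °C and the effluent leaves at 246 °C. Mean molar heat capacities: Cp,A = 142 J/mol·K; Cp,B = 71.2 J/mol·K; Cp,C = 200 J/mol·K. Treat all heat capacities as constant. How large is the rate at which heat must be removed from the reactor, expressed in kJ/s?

Q_out = 207 kJ/s

Extent of reaction ξ = 0.769 × 229 = 176.1 mol/min
Reaction term: ξ·ΔH°_rxn = 176.1 × -107 = -18843 kJ/min
Sensible, feed 104→25 °C: -3857 kJ/min
Outlet flows (mol/min): A 52.899, B 52.899, C 176.1
Sensible, products 25→246 °C: 10276 kJ/min
Q = ΔH = -12424 kJ/min = -207.06 kW
Heat removed = 207.06 kJ/s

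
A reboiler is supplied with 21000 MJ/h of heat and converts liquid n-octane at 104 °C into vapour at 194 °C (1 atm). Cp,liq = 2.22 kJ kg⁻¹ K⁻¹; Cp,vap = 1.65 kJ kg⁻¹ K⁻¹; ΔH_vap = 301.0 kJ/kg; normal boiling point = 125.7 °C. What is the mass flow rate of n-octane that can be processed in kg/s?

ṁ = 12.6 kg/s

Δh = 2.22×(125.7−104) + 301.0 + 1.65×(194−125.7) = 461.87 kJ/kg
Q = 21000 MJ/h = 5833.3 kJ/s = 5833.3 kJ/s
ṁ = Q/Δh = 5833.3 / 461.87 = 12.63 kg/s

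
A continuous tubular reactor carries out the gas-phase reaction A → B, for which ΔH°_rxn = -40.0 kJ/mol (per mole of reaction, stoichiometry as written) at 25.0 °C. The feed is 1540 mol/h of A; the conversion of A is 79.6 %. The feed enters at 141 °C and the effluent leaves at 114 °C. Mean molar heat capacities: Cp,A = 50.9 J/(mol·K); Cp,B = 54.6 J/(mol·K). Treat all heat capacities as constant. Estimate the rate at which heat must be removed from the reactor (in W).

Q_out = 14100 W

Extent of reaction ξ = 0.796 × 1540 = 1225.8 mol/h
Reaction term: ξ·ΔH°_rxn = 1225.8 × -40.0 = -49034 kJ/h
Sensible, feed 141→25 °C: -9092.8 kJ/h
Outlet flows (mol/h): A 314.16, B 1225.8
Sensible, products 25→114 °C: 7380 kJ/h
Q = ΔH = -50746 kJ/h = -14.096 kW
Heat removed = 14096 W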